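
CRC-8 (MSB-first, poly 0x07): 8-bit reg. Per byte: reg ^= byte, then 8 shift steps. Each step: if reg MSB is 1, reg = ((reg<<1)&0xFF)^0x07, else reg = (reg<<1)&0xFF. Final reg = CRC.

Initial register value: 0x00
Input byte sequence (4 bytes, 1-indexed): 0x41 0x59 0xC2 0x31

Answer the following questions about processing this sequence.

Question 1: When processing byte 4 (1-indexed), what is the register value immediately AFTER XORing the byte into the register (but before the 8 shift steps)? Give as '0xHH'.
Register before byte 4: 0x1C
Byte 4: 0x31
0x1C XOR 0x31 = 0x2D

Answer: 0x2D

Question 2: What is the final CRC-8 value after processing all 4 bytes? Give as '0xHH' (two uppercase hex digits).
Answer: 0xC3

Derivation:
After byte 1 (0x41): reg=0xC0
After byte 2 (0x59): reg=0xC6
After byte 3 (0xC2): reg=0x1C
After byte 4 (0x31): reg=0xC3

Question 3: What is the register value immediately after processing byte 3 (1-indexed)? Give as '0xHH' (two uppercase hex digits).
Answer: 0x1C

Derivation:
After byte 1 (0x41): reg=0xC0
After byte 2 (0x59): reg=0xC6
After byte 3 (0xC2): reg=0x1C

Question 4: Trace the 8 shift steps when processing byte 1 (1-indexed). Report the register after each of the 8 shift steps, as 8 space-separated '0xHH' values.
Register before byte 1: 0x00
After XOR with byte 0x41: 0x41

Answer: 0x82 0x03 0x06 0x0C 0x18 0x30 0x60 0xC0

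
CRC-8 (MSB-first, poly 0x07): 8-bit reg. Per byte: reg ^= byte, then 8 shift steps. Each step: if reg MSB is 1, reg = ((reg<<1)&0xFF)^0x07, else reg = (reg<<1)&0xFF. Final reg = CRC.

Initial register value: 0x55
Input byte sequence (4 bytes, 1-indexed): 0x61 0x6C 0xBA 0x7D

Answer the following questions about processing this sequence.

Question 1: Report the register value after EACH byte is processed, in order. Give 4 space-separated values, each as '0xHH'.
0x8C 0xAE 0x6C 0x77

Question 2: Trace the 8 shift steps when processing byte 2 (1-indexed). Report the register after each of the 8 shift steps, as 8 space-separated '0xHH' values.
After byte 1 (0x61): reg=0x8C
Register before byte 2: 0x8C
After XOR with byte 0x6C: 0xE0

Answer: 0xC7 0x89 0x15 0x2A 0x54 0xA8 0x57 0xAE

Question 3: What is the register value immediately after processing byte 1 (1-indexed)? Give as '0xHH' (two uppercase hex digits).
Answer: 0x8C

Derivation:
After byte 1 (0x61): reg=0x8C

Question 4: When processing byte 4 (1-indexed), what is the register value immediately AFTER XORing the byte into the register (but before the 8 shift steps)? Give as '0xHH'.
Answer: 0x11

Derivation:
Register before byte 4: 0x6C
Byte 4: 0x7D
0x6C XOR 0x7D = 0x11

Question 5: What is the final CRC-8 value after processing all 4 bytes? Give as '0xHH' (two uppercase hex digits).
Answer: 0x77

Derivation:
After byte 1 (0x61): reg=0x8C
After byte 2 (0x6C): reg=0xAE
After byte 3 (0xBA): reg=0x6C
After byte 4 (0x7D): reg=0x77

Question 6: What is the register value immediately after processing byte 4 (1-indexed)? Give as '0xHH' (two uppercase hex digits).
After byte 1 (0x61): reg=0x8C
After byte 2 (0x6C): reg=0xAE
After byte 3 (0xBA): reg=0x6C
After byte 4 (0x7D): reg=0x77

Answer: 0x77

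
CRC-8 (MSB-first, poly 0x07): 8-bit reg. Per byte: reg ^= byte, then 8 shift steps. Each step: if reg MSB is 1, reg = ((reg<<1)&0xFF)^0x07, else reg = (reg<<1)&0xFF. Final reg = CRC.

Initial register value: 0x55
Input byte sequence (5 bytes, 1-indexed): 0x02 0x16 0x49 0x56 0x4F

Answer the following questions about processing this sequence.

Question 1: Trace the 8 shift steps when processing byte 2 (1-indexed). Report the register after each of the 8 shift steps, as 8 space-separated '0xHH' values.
After byte 1 (0x02): reg=0xA2
Register before byte 2: 0xA2
After XOR with byte 0x16: 0xB4

Answer: 0x6F 0xDE 0xBB 0x71 0xE2 0xC3 0x81 0x05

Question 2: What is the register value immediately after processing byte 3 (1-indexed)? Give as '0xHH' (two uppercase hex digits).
Answer: 0xE3

Derivation:
After byte 1 (0x02): reg=0xA2
After byte 2 (0x16): reg=0x05
After byte 3 (0x49): reg=0xE3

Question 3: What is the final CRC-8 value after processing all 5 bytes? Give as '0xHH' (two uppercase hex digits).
After byte 1 (0x02): reg=0xA2
After byte 2 (0x16): reg=0x05
After byte 3 (0x49): reg=0xE3
After byte 4 (0x56): reg=0x02
After byte 5 (0x4F): reg=0xE4

Answer: 0xE4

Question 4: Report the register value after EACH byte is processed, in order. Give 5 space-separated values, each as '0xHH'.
0xA2 0x05 0xE3 0x02 0xE4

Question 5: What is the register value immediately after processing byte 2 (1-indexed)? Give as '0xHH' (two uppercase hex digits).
Answer: 0x05

Derivation:
After byte 1 (0x02): reg=0xA2
After byte 2 (0x16): reg=0x05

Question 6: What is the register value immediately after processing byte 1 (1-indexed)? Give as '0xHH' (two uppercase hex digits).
Answer: 0xA2

Derivation:
After byte 1 (0x02): reg=0xA2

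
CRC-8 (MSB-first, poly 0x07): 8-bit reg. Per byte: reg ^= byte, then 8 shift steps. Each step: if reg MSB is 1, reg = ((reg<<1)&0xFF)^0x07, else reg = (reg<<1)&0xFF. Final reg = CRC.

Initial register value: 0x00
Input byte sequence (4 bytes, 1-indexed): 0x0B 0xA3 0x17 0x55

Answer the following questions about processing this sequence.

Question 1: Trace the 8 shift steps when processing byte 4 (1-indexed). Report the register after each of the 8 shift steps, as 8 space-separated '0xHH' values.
Answer: 0xF1 0xE5 0xCD 0x9D 0x3D 0x7A 0xF4 0xEF

Derivation:
After byte 1 (0x0B): reg=0x31
After byte 2 (0xA3): reg=0xF7
After byte 3 (0x17): reg=0xAE
Register before byte 4: 0xAE
After XOR with byte 0x55: 0xFB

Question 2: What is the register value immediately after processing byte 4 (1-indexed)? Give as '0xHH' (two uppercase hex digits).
After byte 1 (0x0B): reg=0x31
After byte 2 (0xA3): reg=0xF7
After byte 3 (0x17): reg=0xAE
After byte 4 (0x55): reg=0xEF

Answer: 0xEF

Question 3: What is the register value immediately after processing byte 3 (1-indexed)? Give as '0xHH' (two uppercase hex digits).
After byte 1 (0x0B): reg=0x31
After byte 2 (0xA3): reg=0xF7
After byte 3 (0x17): reg=0xAE

Answer: 0xAE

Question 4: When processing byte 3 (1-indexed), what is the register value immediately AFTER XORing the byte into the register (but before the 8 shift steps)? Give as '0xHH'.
Register before byte 3: 0xF7
Byte 3: 0x17
0xF7 XOR 0x17 = 0xE0

Answer: 0xE0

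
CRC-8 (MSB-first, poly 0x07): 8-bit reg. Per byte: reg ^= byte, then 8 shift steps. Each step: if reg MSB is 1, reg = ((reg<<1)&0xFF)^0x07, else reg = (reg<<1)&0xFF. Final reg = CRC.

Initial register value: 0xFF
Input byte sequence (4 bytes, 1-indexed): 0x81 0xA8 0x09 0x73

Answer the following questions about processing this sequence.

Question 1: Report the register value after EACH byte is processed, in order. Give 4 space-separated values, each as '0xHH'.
0x7D 0x25 0xC4 0x0C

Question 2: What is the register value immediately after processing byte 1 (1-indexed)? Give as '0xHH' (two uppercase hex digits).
Answer: 0x7D

Derivation:
After byte 1 (0x81): reg=0x7D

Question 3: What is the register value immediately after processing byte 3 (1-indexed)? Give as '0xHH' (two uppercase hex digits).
Answer: 0xC4

Derivation:
After byte 1 (0x81): reg=0x7D
After byte 2 (0xA8): reg=0x25
After byte 3 (0x09): reg=0xC4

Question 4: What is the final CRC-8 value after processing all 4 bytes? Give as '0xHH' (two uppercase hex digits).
After byte 1 (0x81): reg=0x7D
After byte 2 (0xA8): reg=0x25
After byte 3 (0x09): reg=0xC4
After byte 4 (0x73): reg=0x0C

Answer: 0x0C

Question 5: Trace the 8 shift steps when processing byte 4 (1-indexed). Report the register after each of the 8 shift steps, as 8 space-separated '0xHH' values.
Answer: 0x69 0xD2 0xA3 0x41 0x82 0x03 0x06 0x0C

Derivation:
After byte 1 (0x81): reg=0x7D
After byte 2 (0xA8): reg=0x25
After byte 3 (0x09): reg=0xC4
Register before byte 4: 0xC4
After XOR with byte 0x73: 0xB7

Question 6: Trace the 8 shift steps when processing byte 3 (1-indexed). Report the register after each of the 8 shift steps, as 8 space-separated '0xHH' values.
Answer: 0x58 0xB0 0x67 0xCE 0x9B 0x31 0x62 0xC4

Derivation:
After byte 1 (0x81): reg=0x7D
After byte 2 (0xA8): reg=0x25
Register before byte 3: 0x25
After XOR with byte 0x09: 0x2C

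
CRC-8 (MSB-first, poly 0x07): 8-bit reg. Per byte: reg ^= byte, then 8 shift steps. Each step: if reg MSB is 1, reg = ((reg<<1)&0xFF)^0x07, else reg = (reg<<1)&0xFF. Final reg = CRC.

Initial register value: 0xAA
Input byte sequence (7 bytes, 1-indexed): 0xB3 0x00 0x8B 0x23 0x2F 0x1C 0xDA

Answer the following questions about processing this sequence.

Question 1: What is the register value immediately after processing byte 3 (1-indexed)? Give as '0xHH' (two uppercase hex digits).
After byte 1 (0xB3): reg=0x4F
After byte 2 (0x00): reg=0xEA
After byte 3 (0x8B): reg=0x20

Answer: 0x20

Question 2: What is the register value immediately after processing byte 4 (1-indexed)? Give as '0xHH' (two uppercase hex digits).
Answer: 0x09

Derivation:
After byte 1 (0xB3): reg=0x4F
After byte 2 (0x00): reg=0xEA
After byte 3 (0x8B): reg=0x20
After byte 4 (0x23): reg=0x09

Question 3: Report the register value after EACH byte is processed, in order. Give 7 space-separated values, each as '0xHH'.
0x4F 0xEA 0x20 0x09 0xF2 0x84 0x9D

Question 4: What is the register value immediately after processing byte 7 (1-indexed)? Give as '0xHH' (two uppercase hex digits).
Answer: 0x9D

Derivation:
After byte 1 (0xB3): reg=0x4F
After byte 2 (0x00): reg=0xEA
After byte 3 (0x8B): reg=0x20
After byte 4 (0x23): reg=0x09
After byte 5 (0x2F): reg=0xF2
After byte 6 (0x1C): reg=0x84
After byte 7 (0xDA): reg=0x9D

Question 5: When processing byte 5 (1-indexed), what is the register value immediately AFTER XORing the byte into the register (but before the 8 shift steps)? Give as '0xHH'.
Answer: 0x26

Derivation:
Register before byte 5: 0x09
Byte 5: 0x2F
0x09 XOR 0x2F = 0x26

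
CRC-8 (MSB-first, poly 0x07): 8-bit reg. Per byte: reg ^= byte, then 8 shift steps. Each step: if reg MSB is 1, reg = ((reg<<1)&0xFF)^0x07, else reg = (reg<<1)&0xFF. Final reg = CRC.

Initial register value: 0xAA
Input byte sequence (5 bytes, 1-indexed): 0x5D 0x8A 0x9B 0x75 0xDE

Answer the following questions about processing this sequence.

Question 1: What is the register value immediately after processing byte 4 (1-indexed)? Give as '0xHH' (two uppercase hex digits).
Answer: 0xD7

Derivation:
After byte 1 (0x5D): reg=0xCB
After byte 2 (0x8A): reg=0xC0
After byte 3 (0x9B): reg=0x86
After byte 4 (0x75): reg=0xD7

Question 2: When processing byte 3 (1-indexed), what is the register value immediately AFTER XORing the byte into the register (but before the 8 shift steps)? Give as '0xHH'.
Register before byte 3: 0xC0
Byte 3: 0x9B
0xC0 XOR 0x9B = 0x5B

Answer: 0x5B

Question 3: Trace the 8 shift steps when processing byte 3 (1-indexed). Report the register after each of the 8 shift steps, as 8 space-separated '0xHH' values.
Answer: 0xB6 0x6B 0xD6 0xAB 0x51 0xA2 0x43 0x86

Derivation:
After byte 1 (0x5D): reg=0xCB
After byte 2 (0x8A): reg=0xC0
Register before byte 3: 0xC0
After XOR with byte 0x9B: 0x5B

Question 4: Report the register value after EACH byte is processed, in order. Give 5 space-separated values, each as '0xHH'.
0xCB 0xC0 0x86 0xD7 0x3F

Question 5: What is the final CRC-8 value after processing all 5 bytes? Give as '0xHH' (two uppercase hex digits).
Answer: 0x3F

Derivation:
After byte 1 (0x5D): reg=0xCB
After byte 2 (0x8A): reg=0xC0
After byte 3 (0x9B): reg=0x86
After byte 4 (0x75): reg=0xD7
After byte 5 (0xDE): reg=0x3F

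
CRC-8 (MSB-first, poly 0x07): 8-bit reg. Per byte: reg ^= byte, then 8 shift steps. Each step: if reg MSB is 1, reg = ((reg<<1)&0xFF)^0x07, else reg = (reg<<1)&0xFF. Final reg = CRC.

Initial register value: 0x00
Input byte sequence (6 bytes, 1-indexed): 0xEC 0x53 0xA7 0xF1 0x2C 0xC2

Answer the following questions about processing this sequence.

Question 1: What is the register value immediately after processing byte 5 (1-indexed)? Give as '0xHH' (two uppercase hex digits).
After byte 1 (0xEC): reg=0x8A
After byte 2 (0x53): reg=0x01
After byte 3 (0xA7): reg=0x7B
After byte 4 (0xF1): reg=0xBF
After byte 5 (0x2C): reg=0xF0

Answer: 0xF0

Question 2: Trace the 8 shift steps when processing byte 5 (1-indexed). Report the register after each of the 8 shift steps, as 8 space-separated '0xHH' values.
After byte 1 (0xEC): reg=0x8A
After byte 2 (0x53): reg=0x01
After byte 3 (0xA7): reg=0x7B
After byte 4 (0xF1): reg=0xBF
Register before byte 5: 0xBF
After XOR with byte 0x2C: 0x93

Answer: 0x21 0x42 0x84 0x0F 0x1E 0x3C 0x78 0xF0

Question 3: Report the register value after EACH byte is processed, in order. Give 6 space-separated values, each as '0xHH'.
0x8A 0x01 0x7B 0xBF 0xF0 0x9E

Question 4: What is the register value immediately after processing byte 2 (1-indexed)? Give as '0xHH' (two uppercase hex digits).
Answer: 0x01

Derivation:
After byte 1 (0xEC): reg=0x8A
After byte 2 (0x53): reg=0x01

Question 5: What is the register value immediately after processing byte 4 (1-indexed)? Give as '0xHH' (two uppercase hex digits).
Answer: 0xBF

Derivation:
After byte 1 (0xEC): reg=0x8A
After byte 2 (0x53): reg=0x01
After byte 3 (0xA7): reg=0x7B
After byte 4 (0xF1): reg=0xBF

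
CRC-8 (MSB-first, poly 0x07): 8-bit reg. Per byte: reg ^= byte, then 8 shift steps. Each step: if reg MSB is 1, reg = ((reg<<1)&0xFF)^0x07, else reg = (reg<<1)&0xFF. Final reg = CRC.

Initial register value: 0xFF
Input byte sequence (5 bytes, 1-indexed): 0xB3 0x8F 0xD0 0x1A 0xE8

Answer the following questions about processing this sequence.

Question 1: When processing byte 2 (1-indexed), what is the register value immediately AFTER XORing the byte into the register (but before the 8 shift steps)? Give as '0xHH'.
Answer: 0x6C

Derivation:
Register before byte 2: 0xE3
Byte 2: 0x8F
0xE3 XOR 0x8F = 0x6C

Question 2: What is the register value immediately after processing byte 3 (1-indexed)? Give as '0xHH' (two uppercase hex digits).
Answer: 0x37

Derivation:
After byte 1 (0xB3): reg=0xE3
After byte 2 (0x8F): reg=0x03
After byte 3 (0xD0): reg=0x37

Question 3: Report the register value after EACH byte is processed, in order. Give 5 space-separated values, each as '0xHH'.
0xE3 0x03 0x37 0xC3 0xD1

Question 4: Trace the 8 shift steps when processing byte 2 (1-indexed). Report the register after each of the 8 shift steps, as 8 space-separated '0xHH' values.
Answer: 0xD8 0xB7 0x69 0xD2 0xA3 0x41 0x82 0x03

Derivation:
After byte 1 (0xB3): reg=0xE3
Register before byte 2: 0xE3
After XOR with byte 0x8F: 0x6C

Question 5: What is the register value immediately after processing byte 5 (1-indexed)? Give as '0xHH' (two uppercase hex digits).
Answer: 0xD1

Derivation:
After byte 1 (0xB3): reg=0xE3
After byte 2 (0x8F): reg=0x03
After byte 3 (0xD0): reg=0x37
After byte 4 (0x1A): reg=0xC3
After byte 5 (0xE8): reg=0xD1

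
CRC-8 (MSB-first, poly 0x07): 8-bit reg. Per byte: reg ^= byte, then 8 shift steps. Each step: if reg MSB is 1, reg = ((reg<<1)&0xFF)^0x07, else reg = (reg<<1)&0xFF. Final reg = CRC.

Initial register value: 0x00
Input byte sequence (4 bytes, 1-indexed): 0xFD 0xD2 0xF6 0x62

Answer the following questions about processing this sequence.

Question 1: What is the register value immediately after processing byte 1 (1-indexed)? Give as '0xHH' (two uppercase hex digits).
Answer: 0xFD

Derivation:
After byte 1 (0xFD): reg=0xFD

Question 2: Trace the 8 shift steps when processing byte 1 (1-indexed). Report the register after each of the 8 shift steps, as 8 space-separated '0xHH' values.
Register before byte 1: 0x00
After XOR with byte 0xFD: 0xFD

Answer: 0xFD 0xFD 0xFD 0xFD 0xFD 0xFD 0xFD 0xFD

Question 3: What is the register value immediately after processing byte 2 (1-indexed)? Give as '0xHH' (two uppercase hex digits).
Answer: 0xCD

Derivation:
After byte 1 (0xFD): reg=0xFD
After byte 2 (0xD2): reg=0xCD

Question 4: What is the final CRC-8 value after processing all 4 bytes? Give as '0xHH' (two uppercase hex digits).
Answer: 0x47

Derivation:
After byte 1 (0xFD): reg=0xFD
After byte 2 (0xD2): reg=0xCD
After byte 3 (0xF6): reg=0xA1
After byte 4 (0x62): reg=0x47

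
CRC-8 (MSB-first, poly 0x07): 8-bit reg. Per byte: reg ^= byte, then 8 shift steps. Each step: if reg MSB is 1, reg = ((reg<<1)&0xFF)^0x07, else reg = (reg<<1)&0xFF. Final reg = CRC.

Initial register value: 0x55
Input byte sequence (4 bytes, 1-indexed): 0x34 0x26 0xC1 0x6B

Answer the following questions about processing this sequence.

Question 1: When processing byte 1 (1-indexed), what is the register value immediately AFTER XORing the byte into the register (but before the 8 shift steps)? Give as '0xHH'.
Register before byte 1: 0x55
Byte 1: 0x34
0x55 XOR 0x34 = 0x61

Answer: 0x61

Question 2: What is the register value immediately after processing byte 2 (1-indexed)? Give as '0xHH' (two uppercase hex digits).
Answer: 0x12

Derivation:
After byte 1 (0x34): reg=0x20
After byte 2 (0x26): reg=0x12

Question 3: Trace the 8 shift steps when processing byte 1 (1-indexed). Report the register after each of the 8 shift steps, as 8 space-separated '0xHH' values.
Answer: 0xC2 0x83 0x01 0x02 0x04 0x08 0x10 0x20

Derivation:
Register before byte 1: 0x55
After XOR with byte 0x34: 0x61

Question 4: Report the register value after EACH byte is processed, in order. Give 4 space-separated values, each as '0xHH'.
0x20 0x12 0x37 0x93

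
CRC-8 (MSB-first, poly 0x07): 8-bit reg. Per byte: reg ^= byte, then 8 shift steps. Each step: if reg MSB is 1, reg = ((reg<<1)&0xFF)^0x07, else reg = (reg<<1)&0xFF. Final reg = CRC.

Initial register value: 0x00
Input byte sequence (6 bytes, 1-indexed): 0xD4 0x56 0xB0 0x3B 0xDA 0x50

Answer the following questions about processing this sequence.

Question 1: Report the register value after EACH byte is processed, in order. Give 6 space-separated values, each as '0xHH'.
0x22 0x4B 0xEF 0x22 0xE6 0x0B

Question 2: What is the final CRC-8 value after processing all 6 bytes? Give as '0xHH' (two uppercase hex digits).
After byte 1 (0xD4): reg=0x22
After byte 2 (0x56): reg=0x4B
After byte 3 (0xB0): reg=0xEF
After byte 4 (0x3B): reg=0x22
After byte 5 (0xDA): reg=0xE6
After byte 6 (0x50): reg=0x0B

Answer: 0x0B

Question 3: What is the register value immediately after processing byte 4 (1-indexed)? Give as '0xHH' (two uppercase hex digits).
After byte 1 (0xD4): reg=0x22
After byte 2 (0x56): reg=0x4B
After byte 3 (0xB0): reg=0xEF
After byte 4 (0x3B): reg=0x22

Answer: 0x22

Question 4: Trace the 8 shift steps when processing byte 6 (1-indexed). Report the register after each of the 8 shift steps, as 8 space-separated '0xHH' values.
After byte 1 (0xD4): reg=0x22
After byte 2 (0x56): reg=0x4B
After byte 3 (0xB0): reg=0xEF
After byte 4 (0x3B): reg=0x22
After byte 5 (0xDA): reg=0xE6
Register before byte 6: 0xE6
After XOR with byte 0x50: 0xB6

Answer: 0x6B 0xD6 0xAB 0x51 0xA2 0x43 0x86 0x0B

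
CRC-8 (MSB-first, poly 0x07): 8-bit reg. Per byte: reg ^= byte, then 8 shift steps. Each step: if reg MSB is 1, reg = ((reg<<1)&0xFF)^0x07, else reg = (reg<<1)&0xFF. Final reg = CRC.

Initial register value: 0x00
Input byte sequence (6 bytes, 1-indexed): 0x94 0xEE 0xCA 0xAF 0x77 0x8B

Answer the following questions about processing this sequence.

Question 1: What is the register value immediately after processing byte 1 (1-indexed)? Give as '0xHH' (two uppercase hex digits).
After byte 1 (0x94): reg=0xE5

Answer: 0xE5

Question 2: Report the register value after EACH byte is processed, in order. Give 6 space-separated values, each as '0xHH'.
0xE5 0x31 0xEF 0xC7 0x19 0xF7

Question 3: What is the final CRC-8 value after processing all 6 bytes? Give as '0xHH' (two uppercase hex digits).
After byte 1 (0x94): reg=0xE5
After byte 2 (0xEE): reg=0x31
After byte 3 (0xCA): reg=0xEF
After byte 4 (0xAF): reg=0xC7
After byte 5 (0x77): reg=0x19
After byte 6 (0x8B): reg=0xF7

Answer: 0xF7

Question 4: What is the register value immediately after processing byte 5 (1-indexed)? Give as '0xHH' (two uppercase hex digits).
After byte 1 (0x94): reg=0xE5
After byte 2 (0xEE): reg=0x31
After byte 3 (0xCA): reg=0xEF
After byte 4 (0xAF): reg=0xC7
After byte 5 (0x77): reg=0x19

Answer: 0x19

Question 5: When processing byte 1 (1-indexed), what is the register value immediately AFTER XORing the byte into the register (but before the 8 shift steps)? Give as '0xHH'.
Answer: 0x94

Derivation:
Register before byte 1: 0x00
Byte 1: 0x94
0x00 XOR 0x94 = 0x94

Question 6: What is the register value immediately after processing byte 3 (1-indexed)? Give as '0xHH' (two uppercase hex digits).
After byte 1 (0x94): reg=0xE5
After byte 2 (0xEE): reg=0x31
After byte 3 (0xCA): reg=0xEF

Answer: 0xEF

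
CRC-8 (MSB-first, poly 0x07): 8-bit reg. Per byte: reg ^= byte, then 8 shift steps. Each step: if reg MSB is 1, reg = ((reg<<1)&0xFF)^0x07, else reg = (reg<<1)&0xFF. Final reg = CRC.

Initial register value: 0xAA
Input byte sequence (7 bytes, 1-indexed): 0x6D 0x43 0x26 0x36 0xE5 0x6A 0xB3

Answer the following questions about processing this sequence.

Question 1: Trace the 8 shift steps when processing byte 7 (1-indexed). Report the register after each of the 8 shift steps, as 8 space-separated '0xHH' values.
After byte 1 (0x6D): reg=0x5B
After byte 2 (0x43): reg=0x48
After byte 3 (0x26): reg=0x0D
After byte 4 (0x36): reg=0xA1
After byte 5 (0xE5): reg=0xDB
After byte 6 (0x6A): reg=0x1E
Register before byte 7: 0x1E
After XOR with byte 0xB3: 0xAD

Answer: 0x5D 0xBA 0x73 0xE6 0xCB 0x91 0x25 0x4A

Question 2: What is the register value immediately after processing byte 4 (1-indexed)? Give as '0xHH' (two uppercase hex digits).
Answer: 0xA1

Derivation:
After byte 1 (0x6D): reg=0x5B
After byte 2 (0x43): reg=0x48
After byte 3 (0x26): reg=0x0D
After byte 4 (0x36): reg=0xA1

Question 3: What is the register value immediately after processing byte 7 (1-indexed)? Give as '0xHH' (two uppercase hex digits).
After byte 1 (0x6D): reg=0x5B
After byte 2 (0x43): reg=0x48
After byte 3 (0x26): reg=0x0D
After byte 4 (0x36): reg=0xA1
After byte 5 (0xE5): reg=0xDB
After byte 6 (0x6A): reg=0x1E
After byte 7 (0xB3): reg=0x4A

Answer: 0x4A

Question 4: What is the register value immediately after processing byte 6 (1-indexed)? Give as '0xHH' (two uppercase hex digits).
After byte 1 (0x6D): reg=0x5B
After byte 2 (0x43): reg=0x48
After byte 3 (0x26): reg=0x0D
After byte 4 (0x36): reg=0xA1
After byte 5 (0xE5): reg=0xDB
After byte 6 (0x6A): reg=0x1E

Answer: 0x1E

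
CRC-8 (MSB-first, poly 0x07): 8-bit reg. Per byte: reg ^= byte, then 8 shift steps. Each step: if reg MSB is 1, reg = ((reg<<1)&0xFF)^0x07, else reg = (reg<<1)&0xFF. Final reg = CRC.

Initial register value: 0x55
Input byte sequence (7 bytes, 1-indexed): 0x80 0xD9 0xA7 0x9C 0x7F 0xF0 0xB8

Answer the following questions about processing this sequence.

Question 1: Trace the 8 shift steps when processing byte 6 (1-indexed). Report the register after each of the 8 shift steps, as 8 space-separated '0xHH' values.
Answer: 0x44 0x88 0x17 0x2E 0x5C 0xB8 0x77 0xEE

Derivation:
After byte 1 (0x80): reg=0x25
After byte 2 (0xD9): reg=0xFA
After byte 3 (0xA7): reg=0x94
After byte 4 (0x9C): reg=0x38
After byte 5 (0x7F): reg=0xD2
Register before byte 6: 0xD2
After XOR with byte 0xF0: 0x22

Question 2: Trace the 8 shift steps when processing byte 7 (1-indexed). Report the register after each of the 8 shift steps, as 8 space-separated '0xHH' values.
Answer: 0xAC 0x5F 0xBE 0x7B 0xF6 0xEB 0xD1 0xA5

Derivation:
After byte 1 (0x80): reg=0x25
After byte 2 (0xD9): reg=0xFA
After byte 3 (0xA7): reg=0x94
After byte 4 (0x9C): reg=0x38
After byte 5 (0x7F): reg=0xD2
After byte 6 (0xF0): reg=0xEE
Register before byte 7: 0xEE
After XOR with byte 0xB8: 0x56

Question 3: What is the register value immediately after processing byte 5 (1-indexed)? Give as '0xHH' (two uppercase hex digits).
Answer: 0xD2

Derivation:
After byte 1 (0x80): reg=0x25
After byte 2 (0xD9): reg=0xFA
After byte 3 (0xA7): reg=0x94
After byte 4 (0x9C): reg=0x38
After byte 5 (0x7F): reg=0xD2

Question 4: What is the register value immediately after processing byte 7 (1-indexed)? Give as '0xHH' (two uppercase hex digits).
Answer: 0xA5

Derivation:
After byte 1 (0x80): reg=0x25
After byte 2 (0xD9): reg=0xFA
After byte 3 (0xA7): reg=0x94
After byte 4 (0x9C): reg=0x38
After byte 5 (0x7F): reg=0xD2
After byte 6 (0xF0): reg=0xEE
After byte 7 (0xB8): reg=0xA5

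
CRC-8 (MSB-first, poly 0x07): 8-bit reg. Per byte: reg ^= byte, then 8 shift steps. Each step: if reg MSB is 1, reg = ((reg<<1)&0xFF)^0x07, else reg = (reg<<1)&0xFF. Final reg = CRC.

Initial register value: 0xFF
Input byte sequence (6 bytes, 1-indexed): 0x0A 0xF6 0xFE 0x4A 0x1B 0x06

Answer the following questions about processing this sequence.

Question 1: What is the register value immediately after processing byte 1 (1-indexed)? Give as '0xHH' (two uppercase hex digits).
After byte 1 (0x0A): reg=0xC5

Answer: 0xC5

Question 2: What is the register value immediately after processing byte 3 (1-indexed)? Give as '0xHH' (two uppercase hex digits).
After byte 1 (0x0A): reg=0xC5
After byte 2 (0xF6): reg=0x99
After byte 3 (0xFE): reg=0x32

Answer: 0x32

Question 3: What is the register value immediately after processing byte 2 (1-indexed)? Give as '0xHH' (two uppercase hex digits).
Answer: 0x99

Derivation:
After byte 1 (0x0A): reg=0xC5
After byte 2 (0xF6): reg=0x99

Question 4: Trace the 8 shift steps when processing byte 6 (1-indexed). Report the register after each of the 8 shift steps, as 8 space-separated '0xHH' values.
Answer: 0x9A 0x33 0x66 0xCC 0x9F 0x39 0x72 0xE4

Derivation:
After byte 1 (0x0A): reg=0xC5
After byte 2 (0xF6): reg=0x99
After byte 3 (0xFE): reg=0x32
After byte 4 (0x4A): reg=0x6F
After byte 5 (0x1B): reg=0x4B
Register before byte 6: 0x4B
After XOR with byte 0x06: 0x4D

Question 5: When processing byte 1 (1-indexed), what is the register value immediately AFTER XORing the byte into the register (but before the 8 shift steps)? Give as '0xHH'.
Register before byte 1: 0xFF
Byte 1: 0x0A
0xFF XOR 0x0A = 0xF5

Answer: 0xF5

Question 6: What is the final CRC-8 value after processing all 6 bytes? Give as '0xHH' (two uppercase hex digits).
Answer: 0xE4

Derivation:
After byte 1 (0x0A): reg=0xC5
After byte 2 (0xF6): reg=0x99
After byte 3 (0xFE): reg=0x32
After byte 4 (0x4A): reg=0x6F
After byte 5 (0x1B): reg=0x4B
After byte 6 (0x06): reg=0xE4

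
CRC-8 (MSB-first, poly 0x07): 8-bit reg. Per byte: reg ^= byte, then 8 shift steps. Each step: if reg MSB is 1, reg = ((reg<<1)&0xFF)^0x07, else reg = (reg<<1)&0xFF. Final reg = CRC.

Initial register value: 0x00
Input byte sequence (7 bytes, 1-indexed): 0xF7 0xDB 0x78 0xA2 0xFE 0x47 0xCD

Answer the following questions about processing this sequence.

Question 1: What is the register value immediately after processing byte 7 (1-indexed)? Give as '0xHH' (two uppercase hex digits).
After byte 1 (0xF7): reg=0xCB
After byte 2 (0xDB): reg=0x70
After byte 3 (0x78): reg=0x38
After byte 4 (0xA2): reg=0xCF
After byte 5 (0xFE): reg=0x97
After byte 6 (0x47): reg=0x3E
After byte 7 (0xCD): reg=0xD7

Answer: 0xD7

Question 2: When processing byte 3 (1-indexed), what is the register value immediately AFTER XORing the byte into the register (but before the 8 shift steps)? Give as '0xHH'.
Register before byte 3: 0x70
Byte 3: 0x78
0x70 XOR 0x78 = 0x08

Answer: 0x08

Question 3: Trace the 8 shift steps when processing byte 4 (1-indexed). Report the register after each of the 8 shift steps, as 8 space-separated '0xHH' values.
Answer: 0x33 0x66 0xCC 0x9F 0x39 0x72 0xE4 0xCF

Derivation:
After byte 1 (0xF7): reg=0xCB
After byte 2 (0xDB): reg=0x70
After byte 3 (0x78): reg=0x38
Register before byte 4: 0x38
After XOR with byte 0xA2: 0x9A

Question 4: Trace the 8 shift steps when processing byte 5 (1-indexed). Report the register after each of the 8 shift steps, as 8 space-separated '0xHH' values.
Answer: 0x62 0xC4 0x8F 0x19 0x32 0x64 0xC8 0x97

Derivation:
After byte 1 (0xF7): reg=0xCB
After byte 2 (0xDB): reg=0x70
After byte 3 (0x78): reg=0x38
After byte 4 (0xA2): reg=0xCF
Register before byte 5: 0xCF
After XOR with byte 0xFE: 0x31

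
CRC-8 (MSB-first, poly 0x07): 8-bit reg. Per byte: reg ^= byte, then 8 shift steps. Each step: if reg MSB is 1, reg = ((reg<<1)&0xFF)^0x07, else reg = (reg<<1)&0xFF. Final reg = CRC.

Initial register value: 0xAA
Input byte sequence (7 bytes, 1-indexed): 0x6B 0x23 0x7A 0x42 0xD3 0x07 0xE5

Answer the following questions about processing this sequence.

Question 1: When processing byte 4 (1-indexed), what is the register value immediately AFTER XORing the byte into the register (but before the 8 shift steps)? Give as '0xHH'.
Register before byte 4: 0x16
Byte 4: 0x42
0x16 XOR 0x42 = 0x54

Answer: 0x54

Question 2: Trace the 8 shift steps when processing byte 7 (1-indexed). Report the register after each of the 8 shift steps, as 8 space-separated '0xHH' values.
After byte 1 (0x6B): reg=0x49
After byte 2 (0x23): reg=0x11
After byte 3 (0x7A): reg=0x16
After byte 4 (0x42): reg=0xAB
After byte 5 (0xD3): reg=0x6F
After byte 6 (0x07): reg=0x1F
Register before byte 7: 0x1F
After XOR with byte 0xE5: 0xFA

Answer: 0xF3 0xE1 0xC5 0x8D 0x1D 0x3A 0x74 0xE8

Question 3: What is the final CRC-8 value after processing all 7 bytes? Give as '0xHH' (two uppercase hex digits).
After byte 1 (0x6B): reg=0x49
After byte 2 (0x23): reg=0x11
After byte 3 (0x7A): reg=0x16
After byte 4 (0x42): reg=0xAB
After byte 5 (0xD3): reg=0x6F
After byte 6 (0x07): reg=0x1F
After byte 7 (0xE5): reg=0xE8

Answer: 0xE8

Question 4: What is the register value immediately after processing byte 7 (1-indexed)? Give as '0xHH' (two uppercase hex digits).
After byte 1 (0x6B): reg=0x49
After byte 2 (0x23): reg=0x11
After byte 3 (0x7A): reg=0x16
After byte 4 (0x42): reg=0xAB
After byte 5 (0xD3): reg=0x6F
After byte 6 (0x07): reg=0x1F
After byte 7 (0xE5): reg=0xE8

Answer: 0xE8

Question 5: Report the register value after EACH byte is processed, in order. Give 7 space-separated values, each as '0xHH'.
0x49 0x11 0x16 0xAB 0x6F 0x1F 0xE8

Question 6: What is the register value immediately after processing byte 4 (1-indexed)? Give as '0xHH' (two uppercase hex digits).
After byte 1 (0x6B): reg=0x49
After byte 2 (0x23): reg=0x11
After byte 3 (0x7A): reg=0x16
After byte 4 (0x42): reg=0xAB

Answer: 0xAB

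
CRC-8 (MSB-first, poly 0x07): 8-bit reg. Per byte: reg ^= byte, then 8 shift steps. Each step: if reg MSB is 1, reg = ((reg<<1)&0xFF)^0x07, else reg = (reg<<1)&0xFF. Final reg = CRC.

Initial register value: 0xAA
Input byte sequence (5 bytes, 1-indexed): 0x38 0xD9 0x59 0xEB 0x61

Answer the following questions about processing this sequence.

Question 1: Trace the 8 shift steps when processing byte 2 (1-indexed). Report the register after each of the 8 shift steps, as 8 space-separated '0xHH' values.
After byte 1 (0x38): reg=0xF7
Register before byte 2: 0xF7
After XOR with byte 0xD9: 0x2E

Answer: 0x5C 0xB8 0x77 0xEE 0xDB 0xB1 0x65 0xCA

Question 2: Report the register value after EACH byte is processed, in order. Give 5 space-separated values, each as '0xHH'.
0xF7 0xCA 0xF0 0x41 0xE0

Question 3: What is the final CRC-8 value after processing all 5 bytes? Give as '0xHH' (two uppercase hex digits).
After byte 1 (0x38): reg=0xF7
After byte 2 (0xD9): reg=0xCA
After byte 3 (0x59): reg=0xF0
After byte 4 (0xEB): reg=0x41
After byte 5 (0x61): reg=0xE0

Answer: 0xE0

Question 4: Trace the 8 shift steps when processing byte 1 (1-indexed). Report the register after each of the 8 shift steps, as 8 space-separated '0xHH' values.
Register before byte 1: 0xAA
After XOR with byte 0x38: 0x92

Answer: 0x23 0x46 0x8C 0x1F 0x3E 0x7C 0xF8 0xF7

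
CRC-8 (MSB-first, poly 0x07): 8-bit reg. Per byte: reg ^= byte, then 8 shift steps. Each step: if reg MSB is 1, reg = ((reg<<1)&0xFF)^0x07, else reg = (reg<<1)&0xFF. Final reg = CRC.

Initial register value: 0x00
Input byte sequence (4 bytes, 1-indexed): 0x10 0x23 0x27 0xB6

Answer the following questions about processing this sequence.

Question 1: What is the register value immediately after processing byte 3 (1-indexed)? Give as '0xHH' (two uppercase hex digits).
Answer: 0xC6

Derivation:
After byte 1 (0x10): reg=0x70
After byte 2 (0x23): reg=0xBE
After byte 3 (0x27): reg=0xC6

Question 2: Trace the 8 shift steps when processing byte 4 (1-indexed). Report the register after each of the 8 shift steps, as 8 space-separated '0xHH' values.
After byte 1 (0x10): reg=0x70
After byte 2 (0x23): reg=0xBE
After byte 3 (0x27): reg=0xC6
Register before byte 4: 0xC6
After XOR with byte 0xB6: 0x70

Answer: 0xE0 0xC7 0x89 0x15 0x2A 0x54 0xA8 0x57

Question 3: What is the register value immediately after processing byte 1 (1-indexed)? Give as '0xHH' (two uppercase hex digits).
Answer: 0x70

Derivation:
After byte 1 (0x10): reg=0x70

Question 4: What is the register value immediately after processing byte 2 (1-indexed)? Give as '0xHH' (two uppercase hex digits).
Answer: 0xBE

Derivation:
After byte 1 (0x10): reg=0x70
After byte 2 (0x23): reg=0xBE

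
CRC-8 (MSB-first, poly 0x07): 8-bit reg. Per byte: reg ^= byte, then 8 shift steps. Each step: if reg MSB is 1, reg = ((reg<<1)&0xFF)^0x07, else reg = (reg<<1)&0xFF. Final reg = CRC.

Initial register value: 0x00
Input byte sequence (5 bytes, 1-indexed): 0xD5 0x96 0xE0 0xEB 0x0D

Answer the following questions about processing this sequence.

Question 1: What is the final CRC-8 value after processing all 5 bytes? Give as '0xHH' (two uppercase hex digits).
After byte 1 (0xD5): reg=0x25
After byte 2 (0x96): reg=0x10
After byte 3 (0xE0): reg=0xDE
After byte 4 (0xEB): reg=0x8B
After byte 5 (0x0D): reg=0x9B

Answer: 0x9B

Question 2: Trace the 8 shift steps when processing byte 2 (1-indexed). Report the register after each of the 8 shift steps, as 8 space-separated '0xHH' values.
After byte 1 (0xD5): reg=0x25
Register before byte 2: 0x25
After XOR with byte 0x96: 0xB3

Answer: 0x61 0xC2 0x83 0x01 0x02 0x04 0x08 0x10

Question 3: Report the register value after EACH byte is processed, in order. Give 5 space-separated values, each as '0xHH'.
0x25 0x10 0xDE 0x8B 0x9B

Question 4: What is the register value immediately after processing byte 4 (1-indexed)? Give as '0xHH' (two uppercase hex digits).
Answer: 0x8B

Derivation:
After byte 1 (0xD5): reg=0x25
After byte 2 (0x96): reg=0x10
After byte 3 (0xE0): reg=0xDE
After byte 4 (0xEB): reg=0x8B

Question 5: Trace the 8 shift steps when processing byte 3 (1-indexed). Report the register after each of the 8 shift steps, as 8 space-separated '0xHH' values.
After byte 1 (0xD5): reg=0x25
After byte 2 (0x96): reg=0x10
Register before byte 3: 0x10
After XOR with byte 0xE0: 0xF0

Answer: 0xE7 0xC9 0x95 0x2D 0x5A 0xB4 0x6F 0xDE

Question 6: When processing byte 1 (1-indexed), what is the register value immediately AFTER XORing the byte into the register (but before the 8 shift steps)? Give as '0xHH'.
Answer: 0xD5

Derivation:
Register before byte 1: 0x00
Byte 1: 0xD5
0x00 XOR 0xD5 = 0xD5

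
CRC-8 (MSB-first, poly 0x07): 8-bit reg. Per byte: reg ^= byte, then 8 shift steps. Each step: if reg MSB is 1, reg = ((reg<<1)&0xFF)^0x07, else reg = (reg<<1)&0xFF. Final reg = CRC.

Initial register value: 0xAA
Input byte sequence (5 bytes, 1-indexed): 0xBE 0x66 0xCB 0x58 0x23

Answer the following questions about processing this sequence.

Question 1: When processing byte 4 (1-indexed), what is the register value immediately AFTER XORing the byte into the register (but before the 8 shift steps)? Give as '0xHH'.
Register before byte 4: 0xFD
Byte 4: 0x58
0xFD XOR 0x58 = 0xA5

Answer: 0xA5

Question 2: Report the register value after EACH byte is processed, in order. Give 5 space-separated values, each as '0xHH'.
0x6C 0x36 0xFD 0x72 0xB0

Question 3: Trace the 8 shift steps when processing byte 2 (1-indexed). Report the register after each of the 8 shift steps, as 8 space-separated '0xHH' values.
Answer: 0x14 0x28 0x50 0xA0 0x47 0x8E 0x1B 0x36

Derivation:
After byte 1 (0xBE): reg=0x6C
Register before byte 2: 0x6C
After XOR with byte 0x66: 0x0A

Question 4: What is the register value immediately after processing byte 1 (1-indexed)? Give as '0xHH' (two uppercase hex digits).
After byte 1 (0xBE): reg=0x6C

Answer: 0x6C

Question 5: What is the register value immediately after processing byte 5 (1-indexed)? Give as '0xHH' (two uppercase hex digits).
After byte 1 (0xBE): reg=0x6C
After byte 2 (0x66): reg=0x36
After byte 3 (0xCB): reg=0xFD
After byte 4 (0x58): reg=0x72
After byte 5 (0x23): reg=0xB0

Answer: 0xB0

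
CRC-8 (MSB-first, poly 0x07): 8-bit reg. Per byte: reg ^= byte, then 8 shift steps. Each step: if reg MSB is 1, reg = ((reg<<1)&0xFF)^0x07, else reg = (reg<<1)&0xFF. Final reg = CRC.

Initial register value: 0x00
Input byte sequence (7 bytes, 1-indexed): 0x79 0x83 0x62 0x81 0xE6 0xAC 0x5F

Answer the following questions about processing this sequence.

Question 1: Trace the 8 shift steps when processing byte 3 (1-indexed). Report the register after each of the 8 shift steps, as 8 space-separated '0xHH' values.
After byte 1 (0x79): reg=0x68
After byte 2 (0x83): reg=0x9F
Register before byte 3: 0x9F
After XOR with byte 0x62: 0xFD

Answer: 0xFD 0xFD 0xFD 0xFD 0xFD 0xFD 0xFD 0xFD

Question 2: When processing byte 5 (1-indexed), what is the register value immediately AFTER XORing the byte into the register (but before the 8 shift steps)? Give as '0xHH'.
Answer: 0x95

Derivation:
Register before byte 5: 0x73
Byte 5: 0xE6
0x73 XOR 0xE6 = 0x95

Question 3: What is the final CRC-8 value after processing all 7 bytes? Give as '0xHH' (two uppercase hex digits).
Answer: 0x17

Derivation:
After byte 1 (0x79): reg=0x68
After byte 2 (0x83): reg=0x9F
After byte 3 (0x62): reg=0xFD
After byte 4 (0x81): reg=0x73
After byte 5 (0xE6): reg=0xE2
After byte 6 (0xAC): reg=0xED
After byte 7 (0x5F): reg=0x17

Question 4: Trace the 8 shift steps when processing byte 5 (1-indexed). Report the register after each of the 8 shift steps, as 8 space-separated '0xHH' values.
Answer: 0x2D 0x5A 0xB4 0x6F 0xDE 0xBB 0x71 0xE2

Derivation:
After byte 1 (0x79): reg=0x68
After byte 2 (0x83): reg=0x9F
After byte 3 (0x62): reg=0xFD
After byte 4 (0x81): reg=0x73
Register before byte 5: 0x73
After XOR with byte 0xE6: 0x95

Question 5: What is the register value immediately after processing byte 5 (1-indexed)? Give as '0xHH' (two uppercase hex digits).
Answer: 0xE2

Derivation:
After byte 1 (0x79): reg=0x68
After byte 2 (0x83): reg=0x9F
After byte 3 (0x62): reg=0xFD
After byte 4 (0x81): reg=0x73
After byte 5 (0xE6): reg=0xE2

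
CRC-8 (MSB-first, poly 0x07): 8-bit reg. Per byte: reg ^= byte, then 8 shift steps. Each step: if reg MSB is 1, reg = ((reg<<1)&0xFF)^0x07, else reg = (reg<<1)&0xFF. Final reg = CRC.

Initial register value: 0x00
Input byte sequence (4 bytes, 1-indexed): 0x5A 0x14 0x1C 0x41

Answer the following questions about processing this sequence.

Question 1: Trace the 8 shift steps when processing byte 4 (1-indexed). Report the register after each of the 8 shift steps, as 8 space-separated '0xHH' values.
After byte 1 (0x5A): reg=0x81
After byte 2 (0x14): reg=0xE2
After byte 3 (0x1C): reg=0xF4
Register before byte 4: 0xF4
After XOR with byte 0x41: 0xB5

Answer: 0x6D 0xDA 0xB3 0x61 0xC2 0x83 0x01 0x02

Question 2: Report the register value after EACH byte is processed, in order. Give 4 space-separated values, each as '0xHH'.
0x81 0xE2 0xF4 0x02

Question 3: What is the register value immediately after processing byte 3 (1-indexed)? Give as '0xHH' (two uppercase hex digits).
Answer: 0xF4

Derivation:
After byte 1 (0x5A): reg=0x81
After byte 2 (0x14): reg=0xE2
After byte 3 (0x1C): reg=0xF4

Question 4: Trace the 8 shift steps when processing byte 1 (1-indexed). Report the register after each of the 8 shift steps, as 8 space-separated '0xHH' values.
Answer: 0xB4 0x6F 0xDE 0xBB 0x71 0xE2 0xC3 0x81

Derivation:
Register before byte 1: 0x00
After XOR with byte 0x5A: 0x5A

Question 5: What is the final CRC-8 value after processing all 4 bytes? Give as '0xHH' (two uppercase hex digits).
After byte 1 (0x5A): reg=0x81
After byte 2 (0x14): reg=0xE2
After byte 3 (0x1C): reg=0xF4
After byte 4 (0x41): reg=0x02

Answer: 0x02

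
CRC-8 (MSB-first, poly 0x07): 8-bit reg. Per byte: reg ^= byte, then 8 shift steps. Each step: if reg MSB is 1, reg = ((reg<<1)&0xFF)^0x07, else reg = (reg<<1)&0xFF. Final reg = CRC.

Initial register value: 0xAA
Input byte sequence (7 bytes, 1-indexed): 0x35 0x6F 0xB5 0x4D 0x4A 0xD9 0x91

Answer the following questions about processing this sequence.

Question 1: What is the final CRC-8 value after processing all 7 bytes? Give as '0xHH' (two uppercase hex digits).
After byte 1 (0x35): reg=0xD4
After byte 2 (0x6F): reg=0x28
After byte 3 (0xB5): reg=0xDA
After byte 4 (0x4D): reg=0xEC
After byte 5 (0x4A): reg=0x7B
After byte 6 (0xD9): reg=0x67
After byte 7 (0x91): reg=0xCC

Answer: 0xCC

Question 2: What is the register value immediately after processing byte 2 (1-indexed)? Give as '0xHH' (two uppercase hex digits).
Answer: 0x28

Derivation:
After byte 1 (0x35): reg=0xD4
After byte 2 (0x6F): reg=0x28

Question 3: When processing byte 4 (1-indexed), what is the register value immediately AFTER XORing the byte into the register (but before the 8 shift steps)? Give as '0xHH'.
Register before byte 4: 0xDA
Byte 4: 0x4D
0xDA XOR 0x4D = 0x97

Answer: 0x97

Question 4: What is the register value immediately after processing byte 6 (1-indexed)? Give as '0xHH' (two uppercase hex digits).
Answer: 0x67

Derivation:
After byte 1 (0x35): reg=0xD4
After byte 2 (0x6F): reg=0x28
After byte 3 (0xB5): reg=0xDA
After byte 4 (0x4D): reg=0xEC
After byte 5 (0x4A): reg=0x7B
After byte 6 (0xD9): reg=0x67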